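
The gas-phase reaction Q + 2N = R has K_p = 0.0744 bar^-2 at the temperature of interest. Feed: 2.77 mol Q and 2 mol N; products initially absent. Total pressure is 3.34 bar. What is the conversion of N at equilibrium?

X = 0.255

Basis: 2 mol N initially; let X = conversion of N. Extent ξ = X.
Mole table: n_Q = 2.77 − X; n_N = 2 − 2X; n_R = X.
Summing: n_T = 4.77 − 2X.
With p_i = (n_i/n_T)P, K_p = p_R / (p_Q p_N^2).
This yields a degree-3 equation in X; solving on (0,1), X = 0.255.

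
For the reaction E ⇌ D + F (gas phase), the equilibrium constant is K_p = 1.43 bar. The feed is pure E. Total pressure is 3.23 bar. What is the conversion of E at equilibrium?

X = 0.554

Take 1 mol E as basis and let X be its fractional conversion, so ξ = X.
Moles: n_E = 1 − X; n_D = X; n_F = X.
Total moles n_T = 1 + X.
With p_i = (n_i/n_T)P, K_p = p_D p_F / (p_E).
Equating to 1.43 bar and solving on 0 < X < 1: X = 0.554.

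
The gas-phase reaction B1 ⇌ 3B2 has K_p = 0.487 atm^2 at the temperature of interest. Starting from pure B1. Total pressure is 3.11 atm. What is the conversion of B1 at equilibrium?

Take 1 mol B1 as basis and let X be its fractional conversion, so ξ = X.
At extent ξ: n_B1 = 1 − X; n_B2 = 3X.
Total moles n_T = 1 + 2X.
y_i = n_i/n_T, p_i = y_i·P. K_p = p_B2^3 / (p_B1).
Substituting and setting equal to 0.487 atm^2 gives a polynomial in X; the root in (0,1) is X = 0.138.

X = 0.138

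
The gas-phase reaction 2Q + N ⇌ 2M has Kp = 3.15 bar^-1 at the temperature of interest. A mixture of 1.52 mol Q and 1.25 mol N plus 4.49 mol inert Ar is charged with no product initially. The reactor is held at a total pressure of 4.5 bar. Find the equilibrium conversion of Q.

Take 1.52 mol Q as basis and let X be its fractional conversion, so ξ = 0.76X.
Mole table: n_Q = 1.52 − 1.52X; n_N = 1.25 − 0.76X; n_M = 1.52X; n_I = 4.49 (inert).
n_T = Σnᵢ = 7.26 − 0.76X.
With p_i = (n_i/n_T)P, Kp = p_M^2 / (p_Q^2 p_N).
This yields a degree-3 equation in X; solving on (0,1), X = 0.566.

X = 0.566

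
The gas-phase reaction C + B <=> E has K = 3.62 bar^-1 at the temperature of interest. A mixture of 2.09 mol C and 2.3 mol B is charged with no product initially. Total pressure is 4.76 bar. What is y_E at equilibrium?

Let X = conversion of C (basis 2.09 mol C); extent of reaction ξ = 2.09X.
At extent ξ: n_C = 2.09 − 2.09X; n_B = 2.3 − 2.09X; n_E = 2.09X.
n_T = Σnᵢ = 4.39 − 2.09X.
y_i = n_i/n_T, p_i = y_i·P. K = p_E / (p_C p_B).
Substituting and setting equal to 3.62 bar^-1 gives a polynomial in X; the root in (0,1) is X = 0.799.
Then n_E = 1.67, n_T = 2.72, so y_E = 0.614.

y_E = 0.614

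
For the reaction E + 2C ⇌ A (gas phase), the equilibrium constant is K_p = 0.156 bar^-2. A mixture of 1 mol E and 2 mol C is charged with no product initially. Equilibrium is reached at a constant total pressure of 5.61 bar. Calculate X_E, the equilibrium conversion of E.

X = 0.534

Take 1 mol E as basis and let X be its fractional conversion, so ξ = X.
Mole table: n_E = 1 − X; n_C = 2 − 2X; n_A = X.
Total moles n_T = 3 − 2X.
With p_i = (n_i/n_T)P, K_p = p_A / (p_E p_C^2).
Equating to 0.156 bar^-2 and solving on 0 < X < 1: X = 0.534.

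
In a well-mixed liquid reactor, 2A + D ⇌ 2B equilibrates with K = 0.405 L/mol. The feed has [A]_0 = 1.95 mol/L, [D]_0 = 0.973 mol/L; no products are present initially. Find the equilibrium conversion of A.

Let X = conversion of A; extent ξ = 1.95X/2 mol/L.
Concentrations: [A] = 1.95 − 1.95X; [D] = 0.973 − 0.975X; [B] = 1.95X.
K = [B]^2 / ([A]^2 [D]).
Setting equal to 0.405 and solving for X on (0,1) gives X = 0.338.

X = 0.338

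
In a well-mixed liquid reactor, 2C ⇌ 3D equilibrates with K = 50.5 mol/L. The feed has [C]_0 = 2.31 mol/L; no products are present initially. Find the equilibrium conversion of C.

X = 0.747

Let X = conversion of C; extent ξ = 2.31X/2 mol/L.
Concentrations: [C] = 2.31 − 2.31X; [D] = 3.46X.
K = [D]^3 / ([C]^2).
This equals 50.5 at X = 0.747 (the root in 0 < X < 1).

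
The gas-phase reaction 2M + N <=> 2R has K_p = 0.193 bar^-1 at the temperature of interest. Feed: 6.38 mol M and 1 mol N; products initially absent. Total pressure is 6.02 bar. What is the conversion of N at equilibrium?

X = 0.638

Let X = conversion of N (basis 1 mol N); extent of reaction ξ = X.
Moles: n_M = 6.38 − 2X; n_N = 1 − X; n_R = 2X.
Total moles n_T = 7.38 − X.
y_i = n_i/n_T, p_i = y_i·P. K_p = p_R^2 / (p_M^2 p_N).
Equating to 0.193 bar^-1 and solving on 0 < X < 1: X = 0.638.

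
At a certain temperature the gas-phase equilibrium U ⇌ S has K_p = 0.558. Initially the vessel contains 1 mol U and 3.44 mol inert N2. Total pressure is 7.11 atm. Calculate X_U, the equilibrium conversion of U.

X = 0.358

Let X = conversion of U (basis 1 mol U); extent of reaction ξ = X.
Moles: n_U = 1 − X; n_S = X; n_I = 3.44 (inert).
Since Δν = 0, n_T = 4.44 throughout.
Mole fractions y_i = n_i/n_T; K_p = p_S / (p_U) with p_i = y_i·P.
Setting this equal to 0.558 and taking the physical root (0 < X < 1) gives X = 0.358.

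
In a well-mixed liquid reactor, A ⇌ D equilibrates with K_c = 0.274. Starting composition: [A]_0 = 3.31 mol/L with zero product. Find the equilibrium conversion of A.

Let X = conversion of A; extent ξ = 3.31·X mol/L.
Concentrations: [A] = 3.31 − 3.31X; [D] = 3.31X.
K_c = [D] / ([A]).
Equating to 0.274: the physical root is X = 0.215.

X = 0.215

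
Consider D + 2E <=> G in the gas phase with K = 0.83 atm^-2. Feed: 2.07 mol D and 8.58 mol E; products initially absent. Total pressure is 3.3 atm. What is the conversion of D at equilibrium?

Basis: 2.07 mol D initially; let X = conversion of D. Extent ξ = 2.07X.
Moles: n_D = 2.07 − 2.07X; n_E = 8.58 − 4.14X; n_G = 2.07X.
Summing: n_T = 10.7 − 4.14X.
Mole fractions y_i = n_i/n_T; K = p_G / (p_D p_E^2) with p_i = y_i·P.
Substituting and setting equal to 0.83 atm^-2 gives a polynomial in X; the root in (0,1) is X = 0.822.

X = 0.822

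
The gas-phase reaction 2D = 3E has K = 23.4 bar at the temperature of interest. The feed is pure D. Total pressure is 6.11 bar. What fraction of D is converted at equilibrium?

X = 0.609

Basis: 1 mol D initially; let X = conversion of D. Extent ξ = 0.5X.
Mole table: n_D = 1 − X; n_E = 1.5X.
Total moles n_T = 1 + 0.5X.
Mole fractions y_i = n_i/n_T; K = p_E^3 / (p_D^2) with p_i = y_i·P.
Equating to 23.4 bar and solving on 0 < X < 1: X = 0.609.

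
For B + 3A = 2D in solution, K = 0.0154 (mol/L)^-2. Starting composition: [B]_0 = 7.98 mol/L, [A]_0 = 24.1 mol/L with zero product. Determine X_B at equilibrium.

Let X = conversion of B; extent ξ = 7.98·X mol/L.
Concentrations: [B] = 7.98 − 7.98X; [A] = 24.1 − 23.9X; [D] = 16X.
K = [D]^2 / ([B] [A]^3).
Equating to 0.0154 (mol/L)^-2: the physical root is X = 0.545.

X = 0.545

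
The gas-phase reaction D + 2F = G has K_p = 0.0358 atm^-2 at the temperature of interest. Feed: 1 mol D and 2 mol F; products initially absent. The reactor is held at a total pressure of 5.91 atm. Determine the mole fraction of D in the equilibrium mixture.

y_D = 0.292

Take 1 mol D as basis and let X be its fractional conversion, so ξ = X.
At extent ξ: n_D = 1 − X; n_F = 2 − 2X; n_G = X.
Summing: n_T = 3 − 2X.
Mole fractions y_i = n_i/n_T; K_p = p_G / (p_D p_F^2) with p_i = y_i·P.
This yields a degree-3 equation in X; solving on (0,1), X = 0.299.
Then n_D = 0.701, n_T = 2.4, so y_D = 0.292.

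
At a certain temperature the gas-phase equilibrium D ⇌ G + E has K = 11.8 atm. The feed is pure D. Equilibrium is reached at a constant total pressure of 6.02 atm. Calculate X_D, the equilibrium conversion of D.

Take 1 mol D as basis and let X be its fractional conversion, so ξ = X.
Moles: n_D = 1 − X; n_G = X; n_E = X.
Total moles n_T = 1 + X.
With p_i = (n_i/n_T)P, K = p_G p_E / (p_D).
Equating to 11.8 atm and solving on 0 < X < 1: X = 0.814.

X = 0.814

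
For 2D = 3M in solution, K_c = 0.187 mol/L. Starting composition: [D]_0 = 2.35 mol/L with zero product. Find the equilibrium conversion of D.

Let X = conversion of D; extent ξ = 2.35X/2 mol/L.
Concentrations: [D] = 2.35 − 2.35X; [M] = 3.53X.
K_c = [M]^3 / ([D]^2).
Equating to 0.187 mol/L: the physical root is X = 0.239.

X = 0.239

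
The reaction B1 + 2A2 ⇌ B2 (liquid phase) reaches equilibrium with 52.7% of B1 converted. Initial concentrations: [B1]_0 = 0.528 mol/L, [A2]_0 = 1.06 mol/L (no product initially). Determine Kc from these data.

Kc = 4.4 (mol/L)^-2

Let X = conversion of B1.
Concentrations: [B1] = 0.528 − 0.528X; [A2] = 1.06 − 1.06X; [B2] = 0.528X.
At X = 0.527: [B1] = 0.25, [A2] = 0.503, [B2] = 0.278.
Kc = [B2] / ([B1] [A2]^2) = 4.4 (mol/L)^-2.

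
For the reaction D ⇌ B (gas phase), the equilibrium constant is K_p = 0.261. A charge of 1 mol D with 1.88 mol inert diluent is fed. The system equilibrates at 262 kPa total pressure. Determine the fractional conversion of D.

X = 0.207

Basis: 1 mol D initially; let X = conversion of D. Extent ξ = X.
Species balance: n_D = 1 − X; n_B = X; n_I = 1.88 (inert).
Since Δν = 0, n_T = 2.88 throughout.
With p_i = (n_i/n_T)P, K_p = p_B / (p_D).
This yields a degree-1 equation in X; solving on (0,1), X = 0.207.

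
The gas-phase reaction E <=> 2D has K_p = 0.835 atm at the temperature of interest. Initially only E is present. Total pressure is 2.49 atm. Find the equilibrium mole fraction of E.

Basis: 1 mol E initially; let X = conversion of E. Extent ξ = X.
At extent ξ: n_E = 1 − X; n_D = 2X.
Total moles n_T = 1 + X.
y_i = n_i/n_T, p_i = y_i·P. K_p = p_D^2 / (p_E).
Equating to 0.835 atm and solving on 0 < X < 1: X = 0.278.
Then n_E = 0.722, n_T = 1.28, so y_E = 0.565.

y_E = 0.565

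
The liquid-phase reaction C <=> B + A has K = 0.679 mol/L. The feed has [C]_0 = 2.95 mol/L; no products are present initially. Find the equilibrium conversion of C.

Let X = conversion of C; extent ξ = 2.95·X mol/L.
Concentrations: [C] = 2.95 − 2.95X; [B] = 2.95X; [A] = 2.95X.
K = [B] [A] / ([C]).
Solving K = 0.679 for X ∈ (0,1): X = 0.378.

X = 0.378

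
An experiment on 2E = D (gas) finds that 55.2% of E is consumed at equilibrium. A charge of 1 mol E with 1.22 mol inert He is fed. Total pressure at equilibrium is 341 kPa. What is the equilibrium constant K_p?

K_p = 0.00784 kPa^-1

Take 1 mol E as basis and let X be its fractional conversion, so ξ = 0.5X.
Species balance: n_E = 1 − X; n_D = 0.5X; n_I = 1.22 (inert).
n_T = Σnᵢ = 2.22 − 0.5X.
At X = 0.552: n_E = 0.448, n_D = 0.276, n_T = 1.94.
p_i = (n_i/n_T)·P. K_p = p_D / (p_E^2) = 0.00784 kPa^-1.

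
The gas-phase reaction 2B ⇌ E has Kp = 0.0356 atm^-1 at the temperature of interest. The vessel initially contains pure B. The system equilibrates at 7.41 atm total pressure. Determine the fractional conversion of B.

Take 1 mol B as basis and let X be its fractional conversion, so ξ = 0.5X.
Moles: n_B = 1 − X; n_E = 0.5X.
Summing: n_T = 1 − 0.5X.
y_i = n_i/n_T, p_i = y_i·P. Kp = p_E / (p_B^2).
Substituting and setting equal to 0.0356 atm^-1 gives a polynomial in X; the root in (0,1) is X = 0.302.

X = 0.302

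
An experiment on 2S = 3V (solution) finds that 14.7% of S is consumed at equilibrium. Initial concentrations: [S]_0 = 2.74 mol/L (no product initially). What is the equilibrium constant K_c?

K_c = 0.0404 mol/L

Let X = conversion of S.
Concentrations: [S] = 2.74 − 2.74X; [V] = 4.11X.
At X = 0.147: [S] = 2.34, [V] = 0.604.
K_c = [V]^3 / ([S]^2) = 0.0404 mol/L.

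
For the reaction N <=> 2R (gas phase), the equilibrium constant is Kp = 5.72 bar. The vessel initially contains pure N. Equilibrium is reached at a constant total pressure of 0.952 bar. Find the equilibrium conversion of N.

Basis: 1 mol N initially; let X = conversion of N. Extent ξ = X.
Mole table: n_N = 1 − X; n_R = 2X.
n_T = Σnᵢ = 1 + X.
Mole fractions y_i = n_i/n_T; Kp = p_R^2 / (p_N) with p_i = y_i·P.
Equating to 5.72 bar and solving on 0 < X < 1: X = 0.775.

X = 0.775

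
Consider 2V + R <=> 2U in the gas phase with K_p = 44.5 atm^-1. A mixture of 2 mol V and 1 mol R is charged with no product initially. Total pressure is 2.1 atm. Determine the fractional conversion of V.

Let X = conversion of V (basis 2 mol V); extent of reaction ξ = X.
At extent ξ: n_V = 2 − 2X; n_R = 1 − X; n_U = 2X.
Summing: n_T = 3 − X.
With p_i = (n_i/n_T)P, K_p = p_U^2 / (p_V^2 p_R).
This yields a degree-3 equation in X; solving on (0,1), X = 0.760.

X = 0.760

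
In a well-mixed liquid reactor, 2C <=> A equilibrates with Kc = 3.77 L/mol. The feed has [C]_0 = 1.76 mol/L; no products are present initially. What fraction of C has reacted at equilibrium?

Let X = conversion of C; extent ξ = 1.76X/2 mol/L.
Concentrations: [C] = 1.76 − 1.76X; [A] = 0.88X.
Kc = [A] / ([C]^2).
Solving Kc = 3.77 for X ∈ (0,1): X = 0.761.

X = 0.761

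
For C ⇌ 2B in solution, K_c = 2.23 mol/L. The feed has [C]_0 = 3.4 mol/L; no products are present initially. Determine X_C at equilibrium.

Let X = conversion of C; extent ξ = 3.4·X mol/L.
Concentrations: [C] = 3.4 − 3.4X; [B] = 6.8X.
K_c = [B]^2 / ([C]).
Setting equal to 2.23 and solving for X on (0,1) gives X = 0.331.

X = 0.331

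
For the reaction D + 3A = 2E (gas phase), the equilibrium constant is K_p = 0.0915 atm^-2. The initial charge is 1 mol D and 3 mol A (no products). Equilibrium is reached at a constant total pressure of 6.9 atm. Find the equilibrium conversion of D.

X = 0.481

Basis: 1 mol D initially; let X = conversion of D. Extent ξ = X.
Moles: n_D = 1 − X; n_A = 3 − 3X; n_E = 2X.
Total moles n_T = 4 − 2X.
y_i = n_i/n_T, p_i = y_i·P. K_p = p_E^2 / (p_D p_A^3).
Equating to 0.0915 atm^-2 and solving on 0 < X < 1: X = 0.481.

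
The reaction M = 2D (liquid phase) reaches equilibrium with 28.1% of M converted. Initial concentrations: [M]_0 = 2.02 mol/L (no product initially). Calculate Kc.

Let X = conversion of M.
Concentrations: [M] = 2.02 − 2.02X; [D] = 4.04X.
At X = 0.281: [M] = 1.45, [D] = 1.14.
Kc = [D]^2 / ([M]) = 0.887 mol/L.

Kc = 0.887 mol/L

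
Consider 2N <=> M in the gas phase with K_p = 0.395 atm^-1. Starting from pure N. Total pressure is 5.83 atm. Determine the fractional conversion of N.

X = 0.687

Basis: 1 mol N initially; let X = conversion of N. Extent ξ = 0.5X.
At extent ξ: n_N = 1 − X; n_M = 0.5X.
Total moles n_T = 1 − 0.5X.
With p_i = (n_i/n_T)P, K_p = p_M / (p_N^2).
Setting this equal to 0.395 atm^-1 and taking the physical root (0 < X < 1) gives X = 0.687.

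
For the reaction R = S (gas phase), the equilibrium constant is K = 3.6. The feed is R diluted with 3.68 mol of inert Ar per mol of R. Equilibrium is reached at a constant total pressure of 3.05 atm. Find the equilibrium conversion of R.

Let X = conversion of R (basis 1 mol R); extent of reaction ξ = X.
Species balance: n_R = 1 − X; n_S = X; n_I = 3.68 (inert).
n_T stays at 4.68 (no change in mole number).
Mole fractions y_i = n_i/n_T; K = p_S / (p_R) with p_i = y_i·P.
This yields a degree-1 equation in X; solving on (0,1), X = 0.783.

X = 0.783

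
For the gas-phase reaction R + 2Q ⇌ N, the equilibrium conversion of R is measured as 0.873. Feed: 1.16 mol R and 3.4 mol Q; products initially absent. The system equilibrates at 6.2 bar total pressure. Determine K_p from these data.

K_p = 0.608 bar^-2

Take 1.16 mol R as basis and let X be its fractional conversion, so ξ = 1.16X.
Mole table: n_R = 1.16 − 1.16X; n_Q = 3.4 − 2.32X; n_N = 1.16X.
n_T = Σnᵢ = 4.56 − 2.32X.
At X = 0.873: n_R = 0.147, n_Q = 1.37, n_N = 1.01, n_T = 2.53.
p_i = (n_i/n_T)·P. K_p = p_N / (p_R p_Q^2) = 0.608 bar^-2.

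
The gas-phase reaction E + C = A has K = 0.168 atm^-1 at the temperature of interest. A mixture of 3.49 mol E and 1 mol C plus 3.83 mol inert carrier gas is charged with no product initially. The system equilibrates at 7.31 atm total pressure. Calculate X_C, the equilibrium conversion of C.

Basis: 1 mol C initially; let X = conversion of C. Extent ξ = X.
Moles: n_E = 3.49 − X; n_C = 1 − X; n_A = X; n_I = 3.83 (inert).
Summing: n_T = 8.32 − X.
With p_i = (n_i/n_T)P, K = p_A / (p_E p_C).
Equating to 0.168 atm^-1 and solving on 0 < X < 1: X = 0.327.

X = 0.327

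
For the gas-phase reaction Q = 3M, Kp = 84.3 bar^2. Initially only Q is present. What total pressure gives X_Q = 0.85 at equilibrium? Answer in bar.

Let X = conversion of Q (basis 1 mol Q); extent of reaction ξ = X.
Mole table: n_Q = 1 − X; n_M = 3X.
Total moles n_T = 1 + 2X.
Kp = p_M^3 / (p_Q) with p_i = (n_i/n_T)·P.
At X = 0.85: the mole-fraction product g(X) = Π y_i^ν_i = 15.16. Since Kp = g(X)·P^{2}, P = (Kp/g)^(1/2) = (84.3/15.16)^(1/2) = 2.36 bar.

P = 2.36 bar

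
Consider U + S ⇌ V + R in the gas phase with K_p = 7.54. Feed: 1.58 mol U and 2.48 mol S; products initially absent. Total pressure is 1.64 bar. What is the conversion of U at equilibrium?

X = 0.861

Basis: 1.58 mol U initially; let X = conversion of U. Extent ξ = 1.58X.
Species balance: n_U = 1.58 − 1.58X; n_S = 2.48 − 1.58X; n_V = 1.58X; n_R = 1.58X.
Total moles n_T = 4.06 (Δν = 0, constant).
With p_i = (n_i/n_T)P, K_p = p_V p_R / (p_U p_S).
Substituting and setting equal to 7.54 gives a polynomial in X; the root in (0,1) is X = 0.861.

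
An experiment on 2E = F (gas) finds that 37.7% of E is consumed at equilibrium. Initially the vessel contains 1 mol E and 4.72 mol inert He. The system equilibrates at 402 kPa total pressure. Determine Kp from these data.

Kp = 0.00668 kPa^-1

Take 1 mol E as basis and let X be its fractional conversion, so ξ = 0.5X.
At extent ξ: n_E = 1 − X; n_F = 0.5X; n_I = 4.72 (inert).
n_T = Σnᵢ = 5.72 − 0.5X.
At X = 0.377: n_E = 0.623, n_F = 0.189, n_T = 5.53.
p_i = (n_i/n_T)·P. Kp = p_F / (p_E^2) = 0.00668 kPa^-1.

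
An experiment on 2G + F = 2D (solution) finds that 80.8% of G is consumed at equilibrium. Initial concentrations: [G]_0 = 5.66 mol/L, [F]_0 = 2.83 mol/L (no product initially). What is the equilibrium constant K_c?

Let X = conversion of G.
Concentrations: [G] = 5.66 − 5.66X; [F] = 2.83 − 2.83X; [D] = 5.66X.
At X = 0.808: [G] = 1.09, [F] = 0.543, [D] = 4.57.
K_c = [D]^2 / ([G]^2 [F]) = 32.6 L/mol.

K_c = 32.6 L/mol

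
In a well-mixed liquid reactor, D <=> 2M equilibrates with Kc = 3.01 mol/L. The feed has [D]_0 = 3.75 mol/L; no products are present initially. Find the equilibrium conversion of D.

X = 0.359

Let X = conversion of D; extent ξ = 3.75·X mol/L.
Concentrations: [D] = 3.75 − 3.75X; [M] = 7.5X.
Kc = [M]^2 / ([D]).
Equating to 3.01 mol/L: the physical root is X = 0.359.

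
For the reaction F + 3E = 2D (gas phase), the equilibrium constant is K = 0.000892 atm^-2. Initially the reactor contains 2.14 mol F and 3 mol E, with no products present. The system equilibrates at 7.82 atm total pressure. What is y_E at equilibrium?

y_E = 0.531

Let X = conversion of E (basis 3 mol E); extent of reaction ξ = X.
At extent ξ: n_F = 2.14 − X; n_E = 3 − 3X; n_D = 2X.
n_T = Σnᵢ = 5.14 − 2X.
y_i = n_i/n_T, p_i = y_i·P. K = p_D^2 / (p_F p_E^3).
This yields a degree-4 equation in X; solving on (0,1), X = 0.141.
Then n_E = 2.58, n_T = 4.86, so y_E = 0.531.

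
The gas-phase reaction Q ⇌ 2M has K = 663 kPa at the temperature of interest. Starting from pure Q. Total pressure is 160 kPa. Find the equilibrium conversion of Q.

Basis: 1 mol Q initially; let X = conversion of Q. Extent ξ = X.
Mole table: n_Q = 1 − X; n_M = 2X.
Total moles n_T = 1 + X.
Mole fractions y_i = n_i/n_T; K = p_M^2 / (p_Q) with p_i = y_i·P.
Setting this equal to 663 kPa and taking the physical root (0 < X < 1) gives X = 0.713.

X = 0.713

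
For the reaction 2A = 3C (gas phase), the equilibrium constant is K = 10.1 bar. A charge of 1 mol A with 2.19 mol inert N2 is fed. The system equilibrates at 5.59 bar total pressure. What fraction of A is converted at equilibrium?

X = 0.633

Basis: 1 mol A initially; let X = conversion of A. Extent ξ = 0.5X.
Mole table: n_A = 1 − X; n_C = 1.5X; n_I = 2.19 (inert).
Total moles n_T = 3.19 + 0.5X.
y_i = n_i/n_T, p_i = y_i·P. K = p_C^3 / (p_A^2).
Setting this equal to 10.1 bar and taking the physical root (0 < X < 1) gives X = 0.633.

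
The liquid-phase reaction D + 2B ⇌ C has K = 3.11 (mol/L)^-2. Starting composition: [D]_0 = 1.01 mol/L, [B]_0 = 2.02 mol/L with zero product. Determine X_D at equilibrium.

Let X = conversion of D; extent ξ = 1.01·X mol/L.
Concentrations: [D] = 1.01 − 1.01X; [B] = 2.02 − 2.02X; [C] = 1.01X.
K = [C] / ([D] [B]^2).
Solving K = 3.11 for X ∈ (0,1): X = 0.632.

X = 0.632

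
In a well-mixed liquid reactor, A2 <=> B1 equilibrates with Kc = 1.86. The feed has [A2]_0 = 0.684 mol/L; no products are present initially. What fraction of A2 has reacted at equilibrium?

X = 0.650

Let X = conversion of A2; extent ξ = 0.684·X mol/L.
Concentrations: [A2] = 0.684 − 0.684X; [B1] = 0.684X.
Kc = [B1] / ([A2]).
This equals 1.86 at X = 0.650 (the root in 0 < X < 1).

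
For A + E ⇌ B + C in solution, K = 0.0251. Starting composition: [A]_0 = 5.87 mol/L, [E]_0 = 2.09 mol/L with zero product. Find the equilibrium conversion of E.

X = 0.224

Let X = conversion of E; extent ξ = 2.09·X mol/L.
Concentrations: [A] = 5.87 − 2.09X; [E] = 2.09 − 2.09X; [B] = 2.09X; [C] = 2.09X.
K = [B] [C] / ([A] [E]).
This equals 0.0251 at X = 0.224 (the root in 0 < X < 1).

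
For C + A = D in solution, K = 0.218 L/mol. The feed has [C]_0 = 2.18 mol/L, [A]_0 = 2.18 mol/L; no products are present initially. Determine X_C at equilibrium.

X = 0.260

Let X = conversion of C; extent ξ = 2.18·X mol/L.
Concentrations: [C] = 2.18 − 2.18X; [A] = 2.18 − 2.18X; [D] = 2.18X.
K = [D] / ([C] [A]).
This equals 0.218 at X = 0.260 (the root in 0 < X < 1).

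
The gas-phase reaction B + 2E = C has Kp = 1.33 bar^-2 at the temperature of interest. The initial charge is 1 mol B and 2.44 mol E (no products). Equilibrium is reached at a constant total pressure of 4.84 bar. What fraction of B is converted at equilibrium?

X = 0.849

Take 1 mol B as basis and let X be its fractional conversion, so ξ = X.
At extent ξ: n_B = 1 − X; n_E = 2.44 − 2X; n_C = X.
Total moles n_T = 3.44 − 2X.
Mole fractions y_i = n_i/n_T; Kp = p_C / (p_B p_E^2) with p_i = y_i·P.
This yields a degree-3 equation in X; solving on (0,1), X = 0.849.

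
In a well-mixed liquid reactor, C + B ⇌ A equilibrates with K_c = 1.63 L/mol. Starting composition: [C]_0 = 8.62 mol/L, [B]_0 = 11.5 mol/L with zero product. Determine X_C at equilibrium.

X = 0.868

Let X = conversion of C; extent ξ = 8.62·X mol/L.
Concentrations: [C] = 8.62 − 8.62X; [B] = 11.5 − 8.62X; [A] = 8.62X.
K_c = [A] / ([C] [B]).
Solving K_c = 1.63 for X ∈ (0,1): X = 0.868.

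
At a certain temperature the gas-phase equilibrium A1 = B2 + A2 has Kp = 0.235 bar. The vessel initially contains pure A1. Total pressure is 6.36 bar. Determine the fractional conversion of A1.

Let X = conversion of A1 (basis 1 mol A1); extent of reaction ξ = X.
At extent ξ: n_A1 = 1 − X; n_B2 = X; n_A2 = X.
n_T = Σnᵢ = 1 + X.
With p_i = (n_i/n_T)P, Kp = p_B2 p_A2 / (p_A1).
Setting this equal to 0.235 bar and taking the physical root (0 < X < 1) gives X = 0.189.

X = 0.189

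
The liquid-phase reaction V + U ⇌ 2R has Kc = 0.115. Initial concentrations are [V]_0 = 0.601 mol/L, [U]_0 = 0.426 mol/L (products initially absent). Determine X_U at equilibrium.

Let X = conversion of U; extent ξ = 0.426·X mol/L.
Concentrations: [V] = 0.601 − 0.426X; [U] = 0.426 − 0.426X; [R] = 0.852X.
Kc = [R]^2 / ([V] [U]).
Equating to 0.115: the physical root is X = 0.172.

X = 0.172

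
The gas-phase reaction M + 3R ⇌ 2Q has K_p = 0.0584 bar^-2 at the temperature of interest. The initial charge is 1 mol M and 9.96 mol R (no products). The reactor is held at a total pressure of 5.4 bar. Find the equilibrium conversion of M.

Let X = conversion of M (basis 1 mol M); extent of reaction ξ = X.
Moles: n_M = 1 − X; n_R = 9.96 − 3X; n_Q = 2X.
Summing: n_T = 11 − 2X.
With p_i = (n_i/n_T)P, K_p = p_Q^2 / (p_M p_R^3).
Equating to 0.0584 bar^-2 and solving on 0 < X < 1: X = 0.746.

X = 0.746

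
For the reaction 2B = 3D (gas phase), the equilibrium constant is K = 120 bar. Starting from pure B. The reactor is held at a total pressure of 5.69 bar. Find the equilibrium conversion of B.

X = 0.770

Take 1 mol B as basis and let X be its fractional conversion, so ξ = 0.5X.
At extent ξ: n_B = 1 − X; n_D = 1.5X.
n_T = Σnᵢ = 1 + 0.5X.
With p_i = (n_i/n_T)P, K = p_D^3 / (p_B^2).
This yields a degree-3 equation in X; solving on (0,1), X = 0.770.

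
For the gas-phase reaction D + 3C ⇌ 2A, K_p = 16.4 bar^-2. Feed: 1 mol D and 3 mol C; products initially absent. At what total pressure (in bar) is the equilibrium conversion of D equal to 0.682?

Take 1 mol D as basis and let X be its fractional conversion, so ξ = X.
Moles: n_D = 1 − X; n_C = 3 − 3X; n_A = 2X.
n_T = Σnᵢ = 4 − 2X.
K_p = p_A^2 / (p_D p_C^3) with p_i = (n_i/n_T)·P.
At X = 0.682: the mole-fraction product g(X) = Π y_i^ν_i = 46.82. Since K_p = g(X)·P^{-2}, P = (g/K_p)^(1/2) = (46.82/16.4)^(1/2) = 1.69 bar.

P = 1.69 bar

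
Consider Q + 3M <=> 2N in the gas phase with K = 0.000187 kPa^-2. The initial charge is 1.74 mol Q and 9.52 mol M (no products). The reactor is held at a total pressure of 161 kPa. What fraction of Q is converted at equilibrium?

X = 0.712

Let X = conversion of Q (basis 1.74 mol Q); extent of reaction ξ = 1.74X.
At extent ξ: n_Q = 1.74 − 1.74X; n_M = 9.52 − 5.22X; n_N = 3.48X.
Summing: n_T = 11.3 − 3.48X.
Mole fractions y_i = n_i/n_T; K = p_N^2 / (p_Q p_M^3) with p_i = y_i·P.
Equating to 0.000187 kPa^-2 and solving on 0 < X < 1: X = 0.712.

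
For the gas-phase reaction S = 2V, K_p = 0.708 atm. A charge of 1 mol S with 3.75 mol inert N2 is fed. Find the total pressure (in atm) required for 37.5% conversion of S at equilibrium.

P = 4.03 atm

Take 1 mol S as basis and let X be its fractional conversion, so ξ = X.
At extent ξ: n_S = 1 − X; n_V = 2X; n_I = 3.75 (inert).
n_T = Σnᵢ = 4.75 + X.
K_p = p_V^2 / (p_S) with p_i = (n_i/n_T)·P.
At X = 0.375: the mole-fraction product g(X) = Π y_i^ν_i = 0.1756. Since K_p = g(X)·P^{1}, P = (K_p/g)^(1/1) = (0.708/0.1756)^(1/1) = 4.03 atm.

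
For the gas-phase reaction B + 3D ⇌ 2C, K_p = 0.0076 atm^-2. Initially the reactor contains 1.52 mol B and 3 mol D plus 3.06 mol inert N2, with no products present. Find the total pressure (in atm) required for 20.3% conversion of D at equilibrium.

P = 7.87 atm

Take 3 mol D as basis and let X be its fractional conversion, so ξ = X.
At extent ξ: n_B = 1.52 − X; n_D = 3 − 3X; n_C = 2X; n_I = 3.06 (inert).
Summing: n_T = 7.58 − 2X.
K_p = p_C^2 / (p_B p_D^3) with p_i = (n_i/n_T)·P.
At X = 0.203: the mole-fraction product g(X) = Π y_i^ν_i = 0.4712. Since K_p = g(X)·P^{-2}, P = (g/K_p)^(1/2) = (0.4712/0.0076)^(1/2) = 7.87 atm.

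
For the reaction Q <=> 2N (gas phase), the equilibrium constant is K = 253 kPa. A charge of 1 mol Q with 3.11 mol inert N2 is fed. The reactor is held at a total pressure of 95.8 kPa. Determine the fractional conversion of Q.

X = 0.802

Take 1 mol Q as basis and let X be its fractional conversion, so ξ = X.
Mole table: n_Q = 1 − X; n_N = 2X; n_I = 3.11 (inert).
Summing: n_T = 4.11 + X.
Mole fractions y_i = n_i/n_T; K = p_N^2 / (p_Q) with p_i = y_i·P.
Equating to 253 kPa and solving on 0 < X < 1: X = 0.802.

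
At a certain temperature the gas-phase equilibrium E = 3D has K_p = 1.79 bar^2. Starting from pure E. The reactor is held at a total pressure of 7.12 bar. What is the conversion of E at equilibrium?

Let X = conversion of E (basis 1 mol E); extent of reaction ξ = X.
Moles: n_E = 1 − X; n_D = 3X.
n_T = Σnᵢ = 1 + 2X.
y_i = n_i/n_T, p_i = y_i·P. K_p = p_D^3 / (p_E).
Substituting and setting equal to 1.79 bar^2 gives a polynomial in X; the root in (0,1) is X = 0.121.

X = 0.121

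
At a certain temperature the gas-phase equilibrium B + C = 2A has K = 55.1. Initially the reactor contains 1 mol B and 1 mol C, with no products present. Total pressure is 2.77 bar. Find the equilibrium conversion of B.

X = 0.788

Take 1 mol B as basis and let X be its fractional conversion, so ξ = X.
Moles: n_B = 1 − X; n_C = 1 − X; n_A = 2X.
n_T stays at 2 (no change in mole number).
Mole fractions y_i = n_i/n_T; K = p_A^2 / (p_B p_C) with p_i = y_i·P.
This yields a degree-2 equation in X; solving on (0,1), X = 0.788.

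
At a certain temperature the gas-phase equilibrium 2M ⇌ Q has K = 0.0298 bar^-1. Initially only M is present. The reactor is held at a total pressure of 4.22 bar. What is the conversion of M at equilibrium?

X = 0.184

Take 1 mol M as basis and let X be its fractional conversion, so ξ = 0.5X.
Mole table: n_M = 1 − X; n_Q = 0.5X.
n_T = Σnᵢ = 1 − 0.5X.
With p_i = (n_i/n_T)P, K = p_Q / (p_M^2).
Setting this equal to 0.0298 bar^-1 and taking the physical root (0 < X < 1) gives X = 0.184.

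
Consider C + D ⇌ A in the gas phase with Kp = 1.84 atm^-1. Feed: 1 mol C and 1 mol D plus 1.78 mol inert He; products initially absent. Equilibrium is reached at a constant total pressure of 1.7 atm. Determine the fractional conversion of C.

X = 0.367

Basis: 1 mol C initially; let X = conversion of C. Extent ξ = X.
Moles: n_C = 1 − X; n_D = 1 − X; n_A = X; n_I = 1.78 (inert).
Total moles n_T = 3.78 − X.
With p_i = (n_i/n_T)P, Kp = p_A / (p_C p_D).
Equating to 1.84 atm^-1 and solving on 0 < X < 1: X = 0.367.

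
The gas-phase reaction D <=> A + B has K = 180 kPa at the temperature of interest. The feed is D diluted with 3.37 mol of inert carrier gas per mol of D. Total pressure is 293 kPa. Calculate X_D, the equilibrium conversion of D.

Basis: 1 mol D initially; let X = conversion of D. Extent ξ = X.
At extent ξ: n_D = 1 − X; n_A = X; n_B = X; n_I = 3.37 (inert).
n_T = Σnᵢ = 4.37 + X.
y_i = n_i/n_T, p_i = y_i·P. K = p_A p_B / (p_D).
Equating to 180 kPa and solving on 0 < X < 1: X = 0.799.

X = 0.799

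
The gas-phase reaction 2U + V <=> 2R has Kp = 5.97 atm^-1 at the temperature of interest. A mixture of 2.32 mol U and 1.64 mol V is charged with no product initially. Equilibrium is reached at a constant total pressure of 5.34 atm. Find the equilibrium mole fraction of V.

Basis: 2.32 mol U initially; let X = conversion of U. Extent ξ = 1.16X.
Moles: n_U = 2.32 − 2.32X; n_V = 1.64 − 1.16X; n_R = 2.32X.
n_T = Σnᵢ = 3.96 − 1.16X.
y_i = n_i/n_T, p_i = y_i·P. Kp = p_R^2 / (p_U^2 p_V).
Equating to 5.97 atm^-1 and solving on 0 < X < 1: X = 0.739.
Then n_V = 0.782, n_T = 3.1, so y_V = 0.252.

y_V = 0.252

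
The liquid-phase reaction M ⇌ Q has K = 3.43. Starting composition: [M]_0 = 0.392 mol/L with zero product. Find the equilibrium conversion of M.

X = 0.774

Let X = conversion of M; extent ξ = 0.392·X mol/L.
Concentrations: [M] = 0.392 − 0.392X; [Q] = 0.392X.
K = [Q] / ([M]).
Setting equal to 3.43 and solving for X on (0,1) gives X = 0.774.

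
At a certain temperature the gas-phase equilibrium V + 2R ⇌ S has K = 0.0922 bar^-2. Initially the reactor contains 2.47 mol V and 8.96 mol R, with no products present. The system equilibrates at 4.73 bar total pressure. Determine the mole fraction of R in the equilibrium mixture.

Take 2.47 mol V as basis and let X be its fractional conversion, so ξ = 2.47X.
At extent ξ: n_V = 2.47 − 2.47X; n_R = 8.96 − 4.94X; n_S = 2.47X.
n_T = Σnᵢ = 11.4 − 4.94X.
y_i = n_i/n_T, p_i = y_i·P. K = p_S / (p_V p_R^2).
Equating to 0.0922 bar^-2 and solving on 0 < X < 1: X = 0.518.
Then n_R = 6.4, n_T = 8.87, so y_R = 0.722.

y_R = 0.722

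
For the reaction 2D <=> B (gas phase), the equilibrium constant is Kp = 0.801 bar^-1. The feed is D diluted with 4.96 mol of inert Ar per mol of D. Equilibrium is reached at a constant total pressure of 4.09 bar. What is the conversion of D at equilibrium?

X = 0.404

Let X = conversion of D (basis 1 mol D); extent of reaction ξ = 0.5X.
At extent ξ: n_D = 1 − X; n_B = 0.5X; n_I = 4.96 (inert).
n_T = Σnᵢ = 5.96 − 0.5X.
With p_i = (n_i/n_T)P, Kp = p_B / (p_D^2).
Equating to 0.801 bar^-1 and solving on 0 < X < 1: X = 0.404.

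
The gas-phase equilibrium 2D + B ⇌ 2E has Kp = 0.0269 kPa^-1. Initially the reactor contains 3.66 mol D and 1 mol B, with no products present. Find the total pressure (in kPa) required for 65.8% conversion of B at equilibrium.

P = 137 kPa

Take 1 mol B as basis and let X be its fractional conversion, so ξ = X.
At extent ξ: n_D = 3.66 − 2X; n_B = 1 − X; n_E = 2X.
Summing: n_T = 4.66 − X.
Kp = p_E^2 / (p_D^2 p_B) with p_i = (n_i/n_T)·P.
At X = 0.658: the mole-fraction product g(X) = Π y_i^ν_i = 3.688. Since Kp = g(X)·P^{-1}, P = (g/Kp)^(1/1) = (3.688/0.0269)^(1/1) = 137 kPa.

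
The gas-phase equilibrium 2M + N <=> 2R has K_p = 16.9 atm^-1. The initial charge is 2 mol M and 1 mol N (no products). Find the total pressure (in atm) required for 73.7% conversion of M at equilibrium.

P = 4 atm

Take 2 mol M as basis and let X be its fractional conversion, so ξ = X.
At extent ξ: n_M = 2 − 2X; n_N = 1 − X; n_R = 2X.
Summing: n_T = 3 − X.
K_p = p_R^2 / (p_M^2 p_N) with p_i = (n_i/n_T)·P.
At X = 0.737: the mole-fraction product g(X) = Π y_i^ν_i = 67.57. Since K_p = g(X)·P^{-1}, P = (g/K_p)^(1/1) = (67.57/16.9)^(1/1) = 4 atm.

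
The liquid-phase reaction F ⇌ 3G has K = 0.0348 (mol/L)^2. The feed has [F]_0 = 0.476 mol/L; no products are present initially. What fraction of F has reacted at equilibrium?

X = 0.168

Let X = conversion of F; extent ξ = 0.476·X mol/L.
Concentrations: [F] = 0.476 − 0.476X; [G] = 1.43X.
K = [G]^3 / ([F]).
Solving K = 0.0348 for X ∈ (0,1): X = 0.168.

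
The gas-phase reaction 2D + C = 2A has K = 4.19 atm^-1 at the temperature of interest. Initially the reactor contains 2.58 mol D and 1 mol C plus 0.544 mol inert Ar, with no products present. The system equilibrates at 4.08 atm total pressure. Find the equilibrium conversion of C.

X = 0.707

Take 1 mol C as basis and let X be its fractional conversion, so ξ = X.
Mole table: n_D = 2.58 − 2X; n_C = 1 − X; n_A = 2X; n_I = 0.544 (inert).
Summing: n_T = 4.12 − X.
Mole fractions y_i = n_i/n_T; K = p_A^2 / (p_D^2 p_C) with p_i = y_i·P.
Equating to 4.19 atm^-1 and solving on 0 < X < 1: X = 0.707.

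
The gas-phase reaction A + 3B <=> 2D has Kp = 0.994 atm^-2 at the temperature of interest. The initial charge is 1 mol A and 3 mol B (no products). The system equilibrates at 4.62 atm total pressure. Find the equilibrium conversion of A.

Basis: 1 mol A initially; let X = conversion of A. Extent ξ = X.
At extent ξ: n_A = 1 − X; n_B = 3 − 3X; n_D = 2X.
Summing: n_T = 4 − 2X.
Mole fractions y_i = n_i/n_T; Kp = p_D^2 / (p_A p_B^3) with p_i = y_i·P.
Substituting and setting equal to 0.994 atm^-2 gives a polynomial in X; the root in (0,1) is X = 0.622.

X = 0.622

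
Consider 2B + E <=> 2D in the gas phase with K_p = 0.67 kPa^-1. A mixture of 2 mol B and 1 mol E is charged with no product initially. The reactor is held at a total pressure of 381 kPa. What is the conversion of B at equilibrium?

X = 0.821

Basis: 2 mol B initially; let X = conversion of B. Extent ξ = X.
At extent ξ: n_B = 2 − 2X; n_E = 1 − X; n_D = 2X.
n_T = Σnᵢ = 3 − X.
y_i = n_i/n_T, p_i = y_i·P. K_p = p_D^2 / (p_B^2 p_E).
This yields a degree-3 equation in X; solving on (0,1), X = 0.821.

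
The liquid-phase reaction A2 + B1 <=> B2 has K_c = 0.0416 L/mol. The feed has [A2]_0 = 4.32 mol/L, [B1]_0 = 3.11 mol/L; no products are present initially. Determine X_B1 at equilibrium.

Let X = conversion of B1; extent ξ = 3.11·X mol/L.
Concentrations: [A2] = 4.32 − 3.11X; [B1] = 3.11 − 3.11X; [B2] = 3.11X.
K_c = [B2] / ([A2] [B1]).
Setting equal to 0.0416 and solving for X on (0,1) gives X = 0.139.

X = 0.139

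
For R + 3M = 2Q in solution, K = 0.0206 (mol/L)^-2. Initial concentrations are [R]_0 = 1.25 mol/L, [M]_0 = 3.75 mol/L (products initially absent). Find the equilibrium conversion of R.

X = 0.257

Let X = conversion of R; extent ξ = 1.25·X mol/L.
Concentrations: [R] = 1.25 − 1.25X; [M] = 3.75 − 3.75X; [Q] = 2.5X.
K = [Q]^2 / ([R] [M]^3).
This equals 0.0206 at X = 0.257 (the root in 0 < X < 1).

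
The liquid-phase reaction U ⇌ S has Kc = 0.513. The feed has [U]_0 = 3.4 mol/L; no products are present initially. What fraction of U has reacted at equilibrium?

X = 0.339

Let X = conversion of U; extent ξ = 3.4·X mol/L.
Concentrations: [U] = 3.4 − 3.4X; [S] = 3.4X.
Kc = [S] / ([U]).
Equating to 0.513: the physical root is X = 0.339.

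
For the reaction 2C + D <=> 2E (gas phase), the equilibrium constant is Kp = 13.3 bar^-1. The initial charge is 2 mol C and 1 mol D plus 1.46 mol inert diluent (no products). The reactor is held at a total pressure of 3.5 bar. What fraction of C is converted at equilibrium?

X = 0.669

Let X = conversion of C (basis 2 mol C); extent of reaction ξ = X.
At extent ξ: n_C = 2 − 2X; n_D = 1 − X; n_E = 2X; n_I = 1.46 (inert).
Total moles n_T = 4.46 − X.
y_i = n_i/n_T, p_i = y_i·P. Kp = p_E^2 / (p_C^2 p_D).
Equating to 13.3 bar^-1 and solving on 0 < X < 1: X = 0.669.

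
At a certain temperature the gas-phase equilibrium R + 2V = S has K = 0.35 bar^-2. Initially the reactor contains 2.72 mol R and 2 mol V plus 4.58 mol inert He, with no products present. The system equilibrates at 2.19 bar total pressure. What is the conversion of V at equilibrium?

Take 2 mol V as basis and let X be its fractional conversion, so ξ = X.
Mole table: n_R = 2.72 − X; n_V = 2 − 2X; n_S = X; n_I = 4.58 (inert).
Summing: n_T = 9.3 − 2X.
Mole fractions y_i = n_i/n_T; K = p_S / (p_R p_V^2) with p_i = y_i·P.
Substituting and setting equal to 0.35 bar^-2 gives a polynomial in X; the root in (0,1) is X = 0.153.

X = 0.153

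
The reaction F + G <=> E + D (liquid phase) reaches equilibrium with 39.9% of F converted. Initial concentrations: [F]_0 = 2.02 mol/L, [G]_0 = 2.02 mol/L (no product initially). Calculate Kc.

Kc = 0.441

Let X = conversion of F.
Concentrations: [F] = 2.02 − 2.02X; [G] = 2.02 − 2.02X; [E] = 2.02X; [D] = 2.02X.
At X = 0.399: [F] = 1.21, [G] = 1.21, [E] = 0.806, [D] = 0.806.
Kc = [E] [D] / ([F] [G]) = 0.441.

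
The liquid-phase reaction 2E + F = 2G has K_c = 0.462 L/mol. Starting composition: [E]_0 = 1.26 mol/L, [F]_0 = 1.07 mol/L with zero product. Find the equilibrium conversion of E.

X = 0.382

Let X = conversion of E; extent ξ = 1.26X/2 mol/L.
Concentrations: [E] = 1.26 − 1.26X; [F] = 1.07 − 0.63X; [G] = 1.26X.
K_c = [G]^2 / ([E]^2 [F]).
Solving K_c = 0.462 for X ∈ (0,1): X = 0.382.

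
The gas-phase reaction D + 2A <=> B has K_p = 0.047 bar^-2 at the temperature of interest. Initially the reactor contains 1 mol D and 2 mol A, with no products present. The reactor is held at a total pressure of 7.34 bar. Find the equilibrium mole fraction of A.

y_A = 0.536

Take 1 mol D as basis and let X be its fractional conversion, so ξ = X.
Species balance: n_D = 1 − X; n_A = 2 − 2X; n_B = X.
n_T = Σnᵢ = 3 − 2X.
With p_i = (n_i/n_T)P, K_p = p_B / (p_D p_A^2).
Substituting and setting equal to 0.047 bar^-2 gives a polynomial in X; the root in (0,1) is X = 0.421.
Then n_A = 1.16, n_T = 2.16, so y_A = 0.536.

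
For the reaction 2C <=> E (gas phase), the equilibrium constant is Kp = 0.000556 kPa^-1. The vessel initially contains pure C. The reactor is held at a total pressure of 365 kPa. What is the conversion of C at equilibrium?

Take 1 mol C as basis and let X be its fractional conversion, so ξ = 0.5X.
Mole table: n_C = 1 − X; n_E = 0.5X.
Summing: n_T = 1 − 0.5X.
With p_i = (n_i/n_T)P, Kp = p_E / (p_C^2).
Equating to 0.000556 kPa^-1 and solving on 0 < X < 1: X = 0.257.

X = 0.257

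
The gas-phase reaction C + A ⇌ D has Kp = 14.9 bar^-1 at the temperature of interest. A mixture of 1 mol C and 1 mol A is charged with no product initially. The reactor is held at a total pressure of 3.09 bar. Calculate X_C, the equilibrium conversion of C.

X = 0.854

Take 1 mol C as basis and let X be its fractional conversion, so ξ = X.
At extent ξ: n_C = 1 − X; n_A = 1 − X; n_D = X.
Summing: n_T = 2 − X.
y_i = n_i/n_T, p_i = y_i·P. Kp = p_D / (p_C p_A).
Equating to 14.9 bar^-1 and solving on 0 < X < 1: X = 0.854.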